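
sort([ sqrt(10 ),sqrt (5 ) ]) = [sqrt(5 ), sqrt (10 )]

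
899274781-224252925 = 675021856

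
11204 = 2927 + 8277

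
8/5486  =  4/2743 = 0.00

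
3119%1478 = 163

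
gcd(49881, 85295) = 1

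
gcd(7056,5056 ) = 16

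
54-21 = 33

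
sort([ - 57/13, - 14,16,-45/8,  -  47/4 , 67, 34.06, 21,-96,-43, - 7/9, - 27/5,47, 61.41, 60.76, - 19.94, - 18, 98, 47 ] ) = [-96, - 43, - 19.94, - 18, -14, - 47/4, - 45/8, - 27/5, - 57/13, - 7/9,16,21, 34.06, 47, 47, 60.76, 61.41, 67, 98 ]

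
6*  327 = 1962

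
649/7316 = 11/124 = 0.09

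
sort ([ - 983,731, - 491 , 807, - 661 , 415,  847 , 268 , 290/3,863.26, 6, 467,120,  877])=[-983, -661 , - 491,6, 290/3, 120, 268,415, 467,731,807, 847,863.26,877]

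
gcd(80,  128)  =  16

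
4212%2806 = 1406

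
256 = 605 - 349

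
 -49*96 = - 4704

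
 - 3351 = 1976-5327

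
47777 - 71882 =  - 24105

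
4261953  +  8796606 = 13058559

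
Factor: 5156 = 2^2*1289^1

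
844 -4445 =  - 3601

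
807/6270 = 269/2090 = 0.13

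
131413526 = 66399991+65013535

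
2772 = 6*462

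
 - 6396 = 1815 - 8211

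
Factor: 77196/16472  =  19299/4118 = 2^( - 1)*3^1*7^1 * 29^(-1) * 71^(  -  1)*919^1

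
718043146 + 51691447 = 769734593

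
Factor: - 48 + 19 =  - 29 = -  29^1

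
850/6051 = 850/6051 = 0.14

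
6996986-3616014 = 3380972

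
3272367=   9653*339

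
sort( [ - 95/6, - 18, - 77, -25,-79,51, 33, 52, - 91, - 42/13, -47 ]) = [ - 91,-79, - 77, - 47,-25, - 18, - 95/6, - 42/13, 33, 51, 52 ] 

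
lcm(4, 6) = 12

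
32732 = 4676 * 7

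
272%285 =272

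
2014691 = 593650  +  1421041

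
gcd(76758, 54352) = 2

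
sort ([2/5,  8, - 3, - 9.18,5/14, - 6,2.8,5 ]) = [-9.18, - 6, -3 , 5/14, 2/5, 2.8, 5  ,  8 ] 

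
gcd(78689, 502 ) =1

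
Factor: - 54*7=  - 2^1* 3^3*7^1=- 378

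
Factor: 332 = 2^2*83^1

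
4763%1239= 1046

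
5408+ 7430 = 12838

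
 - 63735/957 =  - 67+128/319 =- 66.60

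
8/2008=1/251= 0.00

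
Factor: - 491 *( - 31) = 15221=31^1*491^1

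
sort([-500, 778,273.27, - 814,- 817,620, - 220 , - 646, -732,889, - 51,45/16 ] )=[- 817,-814, - 732, - 646,-500,  -  220, - 51,45/16,273.27 , 620, 778,889 ]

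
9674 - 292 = 9382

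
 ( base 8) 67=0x37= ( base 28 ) 1r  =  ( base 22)2b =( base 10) 55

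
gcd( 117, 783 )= 9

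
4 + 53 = 57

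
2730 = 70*39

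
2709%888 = 45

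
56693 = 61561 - 4868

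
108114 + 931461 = 1039575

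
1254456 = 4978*252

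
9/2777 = 9/2777 = 0.00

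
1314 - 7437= - 6123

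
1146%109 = 56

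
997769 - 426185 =571584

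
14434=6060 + 8374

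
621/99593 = 621/99593 = 0.01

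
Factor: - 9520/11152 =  - 35/41 = - 5^1*7^1*41^(-1)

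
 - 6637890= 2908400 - 9546290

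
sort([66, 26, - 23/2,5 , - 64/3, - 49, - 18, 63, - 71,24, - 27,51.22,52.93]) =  [ - 71, - 49, - 27, - 64/3 ,- 18, - 23/2, 5, 24,  26, 51.22, 52.93,63, 66]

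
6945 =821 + 6124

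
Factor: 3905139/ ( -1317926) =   -  2^ ( - 1 )*3^1 * 7^1* 185959^1*658963^( - 1)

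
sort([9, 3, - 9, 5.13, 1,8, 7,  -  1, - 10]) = [ - 10,  -  9, - 1,1, 3, 5.13, 7, 8,9]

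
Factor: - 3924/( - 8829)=4/9 = 2^2*3^ ( - 2 )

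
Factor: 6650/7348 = 2^ ( - 1 )*5^2*7^1*11^( - 1)*19^1*167^( - 1 )= 3325/3674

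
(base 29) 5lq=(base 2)1001011101000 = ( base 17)gcc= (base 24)89g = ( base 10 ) 4840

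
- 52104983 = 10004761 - 62109744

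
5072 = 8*634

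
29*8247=239163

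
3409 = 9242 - 5833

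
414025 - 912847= - 498822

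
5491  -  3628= 1863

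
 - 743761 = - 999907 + 256146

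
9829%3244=97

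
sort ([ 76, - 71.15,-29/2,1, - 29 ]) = [ - 71.15, - 29 , - 29/2, 1,76 ]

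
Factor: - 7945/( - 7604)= 2^( - 2 )*5^1 *7^1 * 227^1 * 1901^ ( - 1) 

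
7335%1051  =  1029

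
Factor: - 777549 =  - 3^1*259183^1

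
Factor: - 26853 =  - 3^1*8951^1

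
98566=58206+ 40360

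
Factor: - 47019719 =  - 617^1*76207^1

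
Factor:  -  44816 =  - 2^4 * 2801^1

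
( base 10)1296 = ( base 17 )484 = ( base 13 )789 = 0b10100010000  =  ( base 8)2420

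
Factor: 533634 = 2^1*3^1 * 19^1*31^1*151^1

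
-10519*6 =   -  63114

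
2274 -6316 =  - 4042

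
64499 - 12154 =52345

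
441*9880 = 4357080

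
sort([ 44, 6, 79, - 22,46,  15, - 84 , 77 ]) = [ - 84, - 22,  6, 15,44, 46, 77, 79]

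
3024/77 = 39 + 3/11 =39.27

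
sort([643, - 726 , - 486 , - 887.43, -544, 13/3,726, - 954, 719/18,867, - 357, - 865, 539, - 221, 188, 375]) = [ - 954 , - 887.43,- 865 ,  -  726, - 544,-486,-357, - 221,13/3,  719/18,188,375,539, 643, 726,  867]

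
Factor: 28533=3^1*9511^1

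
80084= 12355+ 67729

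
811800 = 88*9225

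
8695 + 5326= 14021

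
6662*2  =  13324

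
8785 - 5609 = 3176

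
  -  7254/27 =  - 806/3 = -  268.67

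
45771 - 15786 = 29985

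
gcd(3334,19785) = 1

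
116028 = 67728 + 48300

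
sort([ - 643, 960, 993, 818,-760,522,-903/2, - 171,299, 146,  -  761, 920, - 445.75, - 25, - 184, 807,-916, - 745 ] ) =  [ - 916,-761, - 760,- 745,  -  643, - 903/2, - 445.75, - 184,- 171, - 25, 146, 299,522,807,818, 920, 960,  993]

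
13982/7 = 13982/7 = 1997.43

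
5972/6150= 2986/3075 = 0.97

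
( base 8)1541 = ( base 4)31201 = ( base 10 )865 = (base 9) 1161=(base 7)2344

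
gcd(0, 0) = 0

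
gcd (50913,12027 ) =3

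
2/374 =1/187 = 0.01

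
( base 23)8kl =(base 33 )4ar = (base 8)11151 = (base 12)2889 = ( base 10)4713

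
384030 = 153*2510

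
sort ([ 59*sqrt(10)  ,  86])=[ 86, 59*sqrt( 10) ] 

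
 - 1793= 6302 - 8095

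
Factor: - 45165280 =- 2^5*5^1*19^1*83^1*179^1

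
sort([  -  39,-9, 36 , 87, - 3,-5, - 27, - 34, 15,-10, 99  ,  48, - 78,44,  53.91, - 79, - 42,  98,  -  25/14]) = [ - 79,-78, - 42, - 39,-34 , - 27 ,  -  10, - 9 , - 5, -3, - 25/14,15, 36, 44, 48, 53.91, 87, 98 , 99]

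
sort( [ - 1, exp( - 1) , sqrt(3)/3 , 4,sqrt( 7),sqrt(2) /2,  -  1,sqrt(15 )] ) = [-1,-1,exp(  -  1) , sqrt (3) /3,sqrt (2)/2, sqrt(7),sqrt(15 ),4]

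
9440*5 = 47200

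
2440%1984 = 456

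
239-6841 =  - 6602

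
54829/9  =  54829/9 = 6092.11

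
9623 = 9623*1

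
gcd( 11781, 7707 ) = 21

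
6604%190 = 144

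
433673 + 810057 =1243730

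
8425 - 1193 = 7232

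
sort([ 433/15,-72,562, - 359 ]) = [-359 , - 72,433/15,562 ] 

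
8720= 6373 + 2347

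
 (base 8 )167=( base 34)3h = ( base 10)119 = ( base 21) 5E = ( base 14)87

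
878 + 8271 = 9149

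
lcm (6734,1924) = 13468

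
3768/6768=157/282= 0.56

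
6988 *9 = 62892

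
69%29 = 11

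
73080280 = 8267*8840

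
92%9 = 2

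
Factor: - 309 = - 3^1*103^1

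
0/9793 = 0 = 0.00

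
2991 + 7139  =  10130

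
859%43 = 42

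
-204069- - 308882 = 104813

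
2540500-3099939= - 559439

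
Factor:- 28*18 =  -2^3*3^2*7^1 = - 504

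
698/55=12 + 38/55 = 12.69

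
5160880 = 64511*80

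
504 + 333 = 837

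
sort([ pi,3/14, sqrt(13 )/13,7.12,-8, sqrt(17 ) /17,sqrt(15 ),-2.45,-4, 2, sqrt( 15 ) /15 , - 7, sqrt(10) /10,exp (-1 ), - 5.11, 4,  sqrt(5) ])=[-8,- 7, - 5.11,-4, - 2.45, 3/14,sqrt(17)/17,sqrt (15 ) /15, sqrt(13 ) /13, sqrt(10)/10,exp(-1 ),2, sqrt(5 ), pi, sqrt ( 15), 4, 7.12] 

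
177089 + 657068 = 834157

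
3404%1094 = 122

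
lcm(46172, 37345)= 2539460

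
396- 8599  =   - 8203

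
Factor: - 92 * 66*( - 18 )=109296 = 2^4 * 3^3*11^1 * 23^1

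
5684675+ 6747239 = 12431914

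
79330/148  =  39665/74= 536.01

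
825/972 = 275/324  =  0.85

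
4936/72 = 617/9 = 68.56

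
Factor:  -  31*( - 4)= 2^2*31^1  =  124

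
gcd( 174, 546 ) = 6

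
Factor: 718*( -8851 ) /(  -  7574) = 7^( - 1 )*53^1*167^1*359^1*541^ ( - 1)  =  3177509/3787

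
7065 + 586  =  7651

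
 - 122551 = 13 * ( - 9427) 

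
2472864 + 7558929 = 10031793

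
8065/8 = 1008 + 1/8 = 1008.12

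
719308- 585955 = 133353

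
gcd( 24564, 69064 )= 356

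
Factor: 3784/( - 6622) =  -  4/7 = -2^2*7^( - 1 ) 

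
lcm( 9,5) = 45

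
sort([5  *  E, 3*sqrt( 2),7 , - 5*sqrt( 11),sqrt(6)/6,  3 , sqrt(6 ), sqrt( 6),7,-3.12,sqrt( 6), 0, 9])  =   [-5*sqrt( 11), - 3.12, 0, sqrt(6) /6 , sqrt( 6),  sqrt(6), sqrt(6 ),  3,3*sqrt(2 ),7,7, 9,  5*E ]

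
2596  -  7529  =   - 4933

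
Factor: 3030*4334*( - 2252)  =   - 29573309040 = - 2^4*3^1*5^1*11^1 * 101^1*197^1*563^1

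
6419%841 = 532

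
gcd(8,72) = 8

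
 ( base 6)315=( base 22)59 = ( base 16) 77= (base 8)167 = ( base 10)119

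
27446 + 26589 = 54035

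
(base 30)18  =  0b100110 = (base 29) 19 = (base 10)38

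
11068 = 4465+6603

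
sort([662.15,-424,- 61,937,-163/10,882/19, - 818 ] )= [ - 818, - 424, - 61, -163/10,882/19  ,  662.15, 937]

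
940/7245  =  188/1449= 0.13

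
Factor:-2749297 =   -  31^1*131^1*677^1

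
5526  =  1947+3579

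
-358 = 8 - 366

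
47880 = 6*7980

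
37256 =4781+32475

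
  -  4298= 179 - 4477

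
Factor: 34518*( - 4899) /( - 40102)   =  84551841/20051 = 3^2*11^1*23^1*71^1 * 523^1*20051^( -1) 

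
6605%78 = 53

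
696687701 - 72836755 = 623850946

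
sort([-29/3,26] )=[ - 29/3, 26] 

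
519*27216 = 14125104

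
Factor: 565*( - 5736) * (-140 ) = 453717600 = 2^5*3^1*5^2*7^1*113^1*239^1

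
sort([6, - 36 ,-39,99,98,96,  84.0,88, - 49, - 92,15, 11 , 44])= [ - 92, - 49 , - 39, - 36, 6, 11, 15,44,84.0, 88,  96,98, 99]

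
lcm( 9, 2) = 18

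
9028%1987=1080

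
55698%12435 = 5958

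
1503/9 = 167  =  167.00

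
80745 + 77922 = 158667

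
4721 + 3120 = 7841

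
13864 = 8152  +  5712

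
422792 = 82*5156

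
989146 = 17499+971647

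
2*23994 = 47988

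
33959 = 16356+17603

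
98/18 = 5 + 4/9  =  5.44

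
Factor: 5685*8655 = 49203675= 3^2 * 5^2*379^1*577^1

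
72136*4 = 288544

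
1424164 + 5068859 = 6493023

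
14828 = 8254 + 6574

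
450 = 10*45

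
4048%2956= 1092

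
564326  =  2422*233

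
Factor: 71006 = 2^1*13^1*2731^1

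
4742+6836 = 11578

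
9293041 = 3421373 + 5871668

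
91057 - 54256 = 36801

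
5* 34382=171910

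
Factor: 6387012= 2^2 *3^5 * 6571^1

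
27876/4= 6969 = 6969.00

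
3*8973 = 26919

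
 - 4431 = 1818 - 6249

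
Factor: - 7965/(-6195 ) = 3^2*7^( - 1) = 9/7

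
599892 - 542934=56958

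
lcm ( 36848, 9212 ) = 36848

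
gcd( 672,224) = 224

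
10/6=5/3  =  1.67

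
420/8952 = 35/746 = 0.05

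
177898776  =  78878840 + 99019936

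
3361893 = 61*55113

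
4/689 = 4/689=0.01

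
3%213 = 3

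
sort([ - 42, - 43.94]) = [ - 43.94, - 42 ] 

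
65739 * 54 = 3549906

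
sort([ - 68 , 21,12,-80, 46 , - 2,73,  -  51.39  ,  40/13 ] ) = [- 80, - 68, - 51.39, - 2,40/13, 12,21, 46,73] 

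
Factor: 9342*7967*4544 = 338199532416 = 2^7 * 3^3*31^1*71^1*173^1*257^1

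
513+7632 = 8145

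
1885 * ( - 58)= -109330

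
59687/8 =59687/8 = 7460.88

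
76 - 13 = 63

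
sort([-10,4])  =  [ - 10,4]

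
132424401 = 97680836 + 34743565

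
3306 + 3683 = 6989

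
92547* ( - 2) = - 185094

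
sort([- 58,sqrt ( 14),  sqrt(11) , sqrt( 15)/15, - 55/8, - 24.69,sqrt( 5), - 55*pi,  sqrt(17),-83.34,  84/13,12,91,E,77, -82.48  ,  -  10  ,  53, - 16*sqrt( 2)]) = [  -  55*pi, - 83.34, - 82.48 ,  -  58, - 24.69 , -16*sqrt( 2 ), -10 ,-55/8, sqrt( 15)/15,sqrt(5), E,sqrt(11 ),sqrt(14),sqrt( 17) , 84/13,12, 53,77, 91]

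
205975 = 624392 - 418417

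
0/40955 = 0  =  0.00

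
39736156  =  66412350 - 26676194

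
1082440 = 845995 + 236445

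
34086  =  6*5681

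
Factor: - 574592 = -2^7*67^2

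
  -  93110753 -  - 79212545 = - 13898208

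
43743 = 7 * 6249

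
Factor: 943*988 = 931684 = 2^2*13^1*19^1 * 23^1*41^1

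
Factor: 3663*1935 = 3^4 * 5^1* 11^1*37^1 *43^1  =  7087905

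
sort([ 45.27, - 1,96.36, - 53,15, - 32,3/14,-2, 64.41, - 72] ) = [ - 72, - 53,  -  32, - 2, - 1,3/14,15,45.27, 64.41, 96.36 ] 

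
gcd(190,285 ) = 95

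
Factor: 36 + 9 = 3^2*5^1 = 45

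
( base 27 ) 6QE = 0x13E2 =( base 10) 5090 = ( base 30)5JK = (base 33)4M8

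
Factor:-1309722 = -2^1*3^1  *218287^1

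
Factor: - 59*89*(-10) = 2^1*5^1*59^1*89^1 = 52510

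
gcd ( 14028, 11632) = 4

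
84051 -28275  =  55776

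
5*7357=36785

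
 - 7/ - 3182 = 7/3182 = 0.00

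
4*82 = 328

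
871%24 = 7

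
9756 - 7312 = 2444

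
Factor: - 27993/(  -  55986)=1/2  =  2^(-1 )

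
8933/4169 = 8933/4169 = 2.14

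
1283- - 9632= 10915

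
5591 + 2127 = 7718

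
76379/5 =15275 + 4/5 = 15275.80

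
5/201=5/201 = 0.02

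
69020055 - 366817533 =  - 297797478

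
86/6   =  14+ 1/3 = 14.33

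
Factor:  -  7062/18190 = - 3^1*5^( - 1)*11^1  *17^(-1 )= -33/85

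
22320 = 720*31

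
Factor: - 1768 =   -  2^3*13^1 *17^1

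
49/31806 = 49/31806 = 0.00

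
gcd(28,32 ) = 4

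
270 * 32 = 8640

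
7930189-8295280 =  - 365091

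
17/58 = 17/58= 0.29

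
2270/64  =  35 + 15/32 = 35.47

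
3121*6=18726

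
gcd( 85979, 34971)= 1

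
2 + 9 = 11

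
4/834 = 2/417 = 0.00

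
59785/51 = 1172 + 13/51 = 1172.25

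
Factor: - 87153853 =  - 181^1*481513^1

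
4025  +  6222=10247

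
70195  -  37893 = 32302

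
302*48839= 14749378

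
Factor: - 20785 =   -  5^1 * 4157^1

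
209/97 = 209/97 = 2.15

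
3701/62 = 59 + 43/62 =59.69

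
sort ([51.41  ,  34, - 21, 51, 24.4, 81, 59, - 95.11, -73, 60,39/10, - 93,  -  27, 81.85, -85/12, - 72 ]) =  [  -  95.11, - 93, - 73, - 72 ,-27 , - 21, - 85/12, 39/10, 24.4,  34, 51, 51.41,59 , 60, 81,  81.85 ] 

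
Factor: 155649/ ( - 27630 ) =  - 2^( - 1 )*3^( - 1 )*5^( - 1) *13^2 =- 169/30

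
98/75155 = 98/75155  =  0.00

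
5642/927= 5642/927=6.09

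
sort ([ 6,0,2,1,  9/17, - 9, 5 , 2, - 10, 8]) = [ - 10, - 9,0,9/17, 1,2,2,5, 6,8]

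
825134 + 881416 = 1706550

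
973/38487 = 973/38487 = 0.03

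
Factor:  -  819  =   - 3^2*7^1*13^1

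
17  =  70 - 53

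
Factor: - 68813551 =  - 61^1 * 1128091^1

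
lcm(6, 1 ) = 6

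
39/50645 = 39/50645 =0.00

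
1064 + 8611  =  9675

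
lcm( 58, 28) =812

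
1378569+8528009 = 9906578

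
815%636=179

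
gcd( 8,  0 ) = 8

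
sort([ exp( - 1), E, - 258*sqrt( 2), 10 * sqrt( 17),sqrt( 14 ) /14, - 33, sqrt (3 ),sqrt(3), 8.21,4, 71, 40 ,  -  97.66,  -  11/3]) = [ - 258 * sqrt ( 2 ), - 97.66, - 33, - 11/3,  sqrt ( 14 ) /14, exp ( - 1 ), sqrt( 3), sqrt( 3),  E,  4,8.21, 40,10*sqrt( 17 ), 71] 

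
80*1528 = 122240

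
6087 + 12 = 6099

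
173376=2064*84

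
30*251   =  7530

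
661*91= 60151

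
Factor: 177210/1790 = 3^2*11^1 = 99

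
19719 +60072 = 79791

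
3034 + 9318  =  12352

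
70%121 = 70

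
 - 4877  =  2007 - 6884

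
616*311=191576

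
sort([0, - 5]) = [ - 5 , 0] 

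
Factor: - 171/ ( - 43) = 3^2*19^1*43^ ( - 1)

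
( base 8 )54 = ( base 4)230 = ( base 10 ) 44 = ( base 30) 1E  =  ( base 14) 32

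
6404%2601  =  1202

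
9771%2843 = 1242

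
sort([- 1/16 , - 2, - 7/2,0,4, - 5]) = [-5 , -7/2,-2, - 1/16, 0, 4]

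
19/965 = 19/965=0.02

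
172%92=80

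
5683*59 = 335297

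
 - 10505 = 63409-73914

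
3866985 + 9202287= 13069272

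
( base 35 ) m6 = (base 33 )nh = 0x308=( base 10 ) 776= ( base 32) o8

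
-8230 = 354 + - 8584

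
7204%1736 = 260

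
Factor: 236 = 2^2*59^1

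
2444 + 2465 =4909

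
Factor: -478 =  - 2^1*239^1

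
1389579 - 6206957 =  -4817378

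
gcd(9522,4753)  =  1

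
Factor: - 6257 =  - 6257^1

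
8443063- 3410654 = 5032409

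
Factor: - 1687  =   - 7^1*241^1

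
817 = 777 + 40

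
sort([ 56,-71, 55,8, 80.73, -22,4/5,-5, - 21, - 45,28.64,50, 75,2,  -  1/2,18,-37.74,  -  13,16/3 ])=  [ - 71, - 45,  -  37.74, - 22, - 21, - 13, - 5,  -  1/2, 4/5,  2, 16/3, 8,18,  28.64,50,55,56,75,80.73 ]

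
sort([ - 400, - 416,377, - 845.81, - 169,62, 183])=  [- 845.81,- 416, - 400, - 169  ,  62,183,  377 ]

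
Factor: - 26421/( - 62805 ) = 5^( - 1 )*53^( - 1)* 79^( - 1 )*8807^1 =8807/20935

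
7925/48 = 7925/48 =165.10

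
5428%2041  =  1346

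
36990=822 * 45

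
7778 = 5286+2492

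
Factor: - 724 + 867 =143 = 11^1*13^1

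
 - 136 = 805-941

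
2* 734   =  1468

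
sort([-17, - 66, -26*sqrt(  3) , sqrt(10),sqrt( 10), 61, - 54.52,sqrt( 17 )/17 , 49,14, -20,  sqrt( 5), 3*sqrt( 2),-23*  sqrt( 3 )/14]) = [  -  66, - 54.52, - 26*sqrt(3),-20, - 17, - 23*sqrt(3)/14, sqrt( 17)/17, sqrt ( 5), sqrt(10), sqrt( 10),3 *sqrt(2), 14, 49,61 ] 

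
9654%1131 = 606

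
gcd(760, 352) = 8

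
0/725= 0 = 0.00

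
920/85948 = 230/21487 = 0.01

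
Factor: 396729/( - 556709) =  - 3^2*17^1*2593^1*556709^( - 1)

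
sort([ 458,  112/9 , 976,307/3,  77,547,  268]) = [ 112/9 , 77,307/3, 268, 458,547,976] 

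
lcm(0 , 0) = 0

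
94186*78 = 7346508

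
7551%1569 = 1275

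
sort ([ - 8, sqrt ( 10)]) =[ - 8 , sqrt (10 )]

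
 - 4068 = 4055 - 8123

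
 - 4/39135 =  - 1 + 39131/39135 = - 0.00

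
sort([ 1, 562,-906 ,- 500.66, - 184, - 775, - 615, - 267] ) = [ - 906,-775,  -  615,-500.66, - 267, - 184,1, 562] 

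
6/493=6/493 =0.01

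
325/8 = 40 +5/8 =40.62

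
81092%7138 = 2574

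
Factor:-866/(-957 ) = 2^1*3^(-1)*11^( - 1 )*29^( - 1)*433^1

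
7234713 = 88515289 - 81280576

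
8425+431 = 8856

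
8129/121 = 67 + 2/11 = 67.18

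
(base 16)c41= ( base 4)301001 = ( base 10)3137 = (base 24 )5AH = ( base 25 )50c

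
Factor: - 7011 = -3^2*19^1 *41^1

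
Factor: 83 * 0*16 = 0^1=0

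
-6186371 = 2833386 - 9019757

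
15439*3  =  46317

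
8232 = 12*686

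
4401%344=273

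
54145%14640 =10225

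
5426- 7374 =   -  1948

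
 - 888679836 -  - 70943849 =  - 817735987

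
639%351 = 288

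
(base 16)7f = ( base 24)57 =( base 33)3S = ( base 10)127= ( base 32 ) 3V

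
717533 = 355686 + 361847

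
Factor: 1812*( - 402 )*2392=-1742390208 = - 2^6*3^2*13^1*23^1*67^1*151^1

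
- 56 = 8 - 64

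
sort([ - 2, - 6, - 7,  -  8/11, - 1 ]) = [ - 7, - 6, - 2, - 1 , - 8/11 ]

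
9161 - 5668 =3493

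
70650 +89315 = 159965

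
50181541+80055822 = 130237363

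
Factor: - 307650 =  - 2^1*3^1*5^2*7^1*293^1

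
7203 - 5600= 1603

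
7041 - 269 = 6772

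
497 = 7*71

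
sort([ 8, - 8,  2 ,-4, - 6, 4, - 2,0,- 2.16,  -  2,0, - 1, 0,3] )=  [ - 8, - 6, - 4, - 2.16,-2 , - 2, - 1,  0,  0,0, 2 , 3, 4,8 ]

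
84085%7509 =1486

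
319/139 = 2  +  41/139= 2.29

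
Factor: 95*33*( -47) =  - 3^1*5^1*11^1 *19^1 *47^1 =- 147345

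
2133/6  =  355+ 1/2 = 355.50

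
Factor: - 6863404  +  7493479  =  3^1*5^2 * 31^1*271^1 = 630075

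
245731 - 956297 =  - 710566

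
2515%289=203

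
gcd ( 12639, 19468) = 1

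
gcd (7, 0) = 7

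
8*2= 16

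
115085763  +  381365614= 496451377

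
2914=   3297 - 383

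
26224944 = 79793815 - 53568871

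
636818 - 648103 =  - 11285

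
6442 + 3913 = 10355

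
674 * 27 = 18198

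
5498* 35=192430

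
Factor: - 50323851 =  -3^2*41^1*136379^1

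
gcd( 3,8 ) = 1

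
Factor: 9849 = 3^1*7^2*67^1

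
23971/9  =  2663+4/9 =2663.44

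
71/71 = 1 =1.00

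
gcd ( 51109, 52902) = 1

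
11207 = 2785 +8422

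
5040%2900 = 2140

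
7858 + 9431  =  17289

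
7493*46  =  344678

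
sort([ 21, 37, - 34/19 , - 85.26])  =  [ - 85.26, - 34/19, 21,37]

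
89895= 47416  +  42479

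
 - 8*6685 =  - 53480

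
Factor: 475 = 5^2 *19^1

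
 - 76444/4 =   -  19111 = -19111.00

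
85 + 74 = 159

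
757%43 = 26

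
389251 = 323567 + 65684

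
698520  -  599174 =99346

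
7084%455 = 259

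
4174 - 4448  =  -274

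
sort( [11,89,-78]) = [ - 78,11, 89]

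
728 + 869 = 1597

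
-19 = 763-782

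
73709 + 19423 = 93132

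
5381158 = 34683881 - 29302723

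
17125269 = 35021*489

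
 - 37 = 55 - 92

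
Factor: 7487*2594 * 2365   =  45931322470= 2^1*5^1  *  11^1*43^1*1297^1* 7487^1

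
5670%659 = 398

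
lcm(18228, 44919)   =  1257732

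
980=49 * 20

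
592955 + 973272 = 1566227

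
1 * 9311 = 9311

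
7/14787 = 7/14787 = 0.00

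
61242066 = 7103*8622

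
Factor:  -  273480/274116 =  - 430/431 = -2^1 *5^1*43^1*431^( - 1)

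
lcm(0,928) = 0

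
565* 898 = 507370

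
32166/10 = 16083/5 = 3216.60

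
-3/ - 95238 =1/31746 = 0.00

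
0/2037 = 0= 0.00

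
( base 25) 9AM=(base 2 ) 1011100001001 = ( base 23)B39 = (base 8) 13411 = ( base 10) 5897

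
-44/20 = - 11/5  =  - 2.20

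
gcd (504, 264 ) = 24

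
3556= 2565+991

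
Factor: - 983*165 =- 3^1*  5^1*11^1*983^1 = - 162195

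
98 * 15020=1471960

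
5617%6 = 1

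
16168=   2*8084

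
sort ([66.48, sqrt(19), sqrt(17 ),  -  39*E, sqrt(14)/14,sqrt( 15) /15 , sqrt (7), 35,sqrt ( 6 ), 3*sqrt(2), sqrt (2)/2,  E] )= [-39*E, sqrt( 15 ) /15,  sqrt(14 )/14, sqrt(2)/2,sqrt(6),  sqrt( 7), E, sqrt(17), 3 * sqrt( 2),sqrt(19 ), 35, 66.48 ]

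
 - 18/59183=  - 1 + 59165/59183 = - 0.00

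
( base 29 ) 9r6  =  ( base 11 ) 6309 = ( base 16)20a6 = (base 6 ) 102410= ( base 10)8358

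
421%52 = 5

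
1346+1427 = 2773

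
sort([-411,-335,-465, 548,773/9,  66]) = [-465, - 411 , - 335 , 66,773/9,548]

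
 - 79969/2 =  - 79969/2 = - 39984.50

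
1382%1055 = 327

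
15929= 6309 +9620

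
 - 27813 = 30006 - 57819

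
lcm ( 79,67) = 5293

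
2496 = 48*52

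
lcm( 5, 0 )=0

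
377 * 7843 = 2956811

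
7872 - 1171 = 6701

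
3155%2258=897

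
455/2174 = 455/2174  =  0.21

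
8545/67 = 8545/67 = 127.54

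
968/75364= 242/18841 = 0.01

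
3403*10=34030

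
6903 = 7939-1036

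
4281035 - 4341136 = - 60101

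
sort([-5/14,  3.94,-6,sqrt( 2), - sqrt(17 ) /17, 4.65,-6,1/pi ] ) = [ - 6, - 6,-5/14, - sqrt( 17 ) /17, 1/pi, sqrt( 2), 3.94,4.65]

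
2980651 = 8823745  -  5843094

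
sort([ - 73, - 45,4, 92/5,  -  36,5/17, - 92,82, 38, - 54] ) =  [ - 92,-73, - 54, - 45, - 36,5/17, 4 , 92/5, 38, 82 ] 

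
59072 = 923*64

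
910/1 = 910= 910.00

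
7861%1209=607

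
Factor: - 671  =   - 11^1*61^1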